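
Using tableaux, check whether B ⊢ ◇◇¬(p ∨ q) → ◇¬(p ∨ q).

Invalid (countermodel exists)

Tableau for the negation ¬(◇◇¬(p ∨ q) → ◇¬(p ∨ q)):
1. ¬(◇◇¬(p ∨ q) → ◇¬(p ∨ q)), w0
2. ◇◇¬(p ∨ q), w0
3. ¬◇¬(p ∨ q), w0
4. p ∨ q, w0
5. q, w0
6. ◇¬(p ∨ q), w1
7. p ∨ q, w1
8. q, w1
9. ¬(p ∨ q), w2
10. ¬p, w2
11. ¬q, w2
Accessibility: w0Rw0, w0Rw1, w1Rw0, w1Rw1, w1Rw2, w2Rw1, w2Rw2
The negation has an open branch (countermodel exists).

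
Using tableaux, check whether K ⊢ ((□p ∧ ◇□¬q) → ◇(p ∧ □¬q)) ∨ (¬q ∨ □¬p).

Valid in K

Tableau for the negation ¬(((□p ∧ ◇□¬q) → ◇(p ∧ □¬q)) ∨ (¬q ∨ □¬p)):
1. ¬(((□p ∧ ◇□¬q) → ◇(p ∧ □¬q)) ∨ (¬q ∨ □¬p)), w0
2. ¬((□p ∧ ◇□¬q) → ◇(p ∧ □¬q)), w0
3. ¬(¬q ∨ □¬p), w0
4. □p ∧ ◇□¬q, w0
5. ¬◇(p ∧ □¬q), w0
6. q, w0
7. ¬□¬p, w0
8. □p, w0
9. ◇□¬q, w0
10. p, w1
11. ¬(p ∧ □¬q), w1
12. ¬□¬q, w1
13. □¬q, w2
14. ¬(p ∧ □¬q), w2
15. p, w2
16. ¬□¬q, w2
17. q, w3
18. q, w4
19. ¬q, w4
Accessibility: w0Rw1, w0Rw2, w1Rw3, w2Rw4
Branch closes: q and ¬q both at w4.
Every branch of the negation's tableau closes; the branch above is one of them.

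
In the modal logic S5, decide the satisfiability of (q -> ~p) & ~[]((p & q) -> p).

No, unsatisfiable

1. (q -> ~p) & ~[]((p & q) -> p), w0
2. q -> ~p, w0
3. ~[]((p & q) -> p), w0
4. ~p, w0
5. ~((p & q) -> p), w1
6. p & q, w1
7. ~p, w1
8. p, w1
9. q, w1
Accessibility: w0Rw0, w0Rw1, w1Rw0, w1Rw1
Branch closes: p and ~p both at w1.
(One branch shown.) All branches close.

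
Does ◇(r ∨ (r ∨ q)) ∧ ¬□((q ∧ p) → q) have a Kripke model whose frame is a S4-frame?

No, unsatisfiable

1. ◇(r ∨ (r ∨ q)) ∧ ¬□((q ∧ p) → q), w0
2. ◇(r ∨ (r ∨ q)), w0   [∧-rule on 1]
3. ¬□((q ∧ p) → q), w0   [∧-rule on 1]
4. r ∨ (r ∨ q), w1   [◇-rule on 2: fresh world w1, w0Rw1]
5. r ∨ q, w1   [∨-rule on 4 (branches; this branch)]
6. q, w1   [∨-rule on 5 (branches; this branch)]
7. ¬((q ∧ p) → q), w2   [¬□-rule on 3: fresh world w2, w0Rw2]
8. q ∧ p, w2   [¬→-rule on 7]
9. ¬q, w2   [¬→-rule on 7]
10. q, w2   [∧-rule on 8]
11. p, w2   [∧-rule on 8]
Accessibility: w0Rw0, w0Rw1, w0Rw2, w1Rw1, w2Rw2
Branch closes: q and ¬q both at w2.
All branches of the tableau close; one closing branch shown above.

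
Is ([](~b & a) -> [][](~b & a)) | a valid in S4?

Tableau for the negation ~(([](~b & a) -> [][](~b & a)) | a):
1. ~(([](~b & a) -> [][](~b & a)) | a), 0
2. ~([](~b & a) -> [][](~b & a)), 0
3. ~a, 0
4. [](~b & a), 0
5. ~[][](~b & a), 0
6. ~b & a, 0
7. ~b, 0
8. a, 0
Accessibility: 0R0
Branch closes: a and ~a both at 0.
All branches of the negation close; one closing branch shown above.

Valid in S4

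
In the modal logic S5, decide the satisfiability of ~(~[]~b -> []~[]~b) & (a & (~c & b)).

1. ~(~[]~b -> []~[]~b) & (a & (~c & b)), 0
2. ~(~[]~b -> []~[]~b), 0
3. a & (~c & b), 0
4. ~[]~b, 0
5. ~[]~[]~b, 0
6. a, 0
7. ~c & b, 0
8. ~c, 0
9. b, 0
10. b, 1
11. []~b, 2
12. ~b, 0
Accessibility: 0R0, 0R1, 0R2, 1R0, 1R1, 1R2, 2R0, 2R1, 2R2
Branch closes: b and ~b both at 0.
All branches of the tableau close; one closing branch shown above.

No, unsatisfiable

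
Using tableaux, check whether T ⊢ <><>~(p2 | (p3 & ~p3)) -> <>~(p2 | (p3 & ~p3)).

Tableau for the negation ~(<><>~(p2 | (p3 & ~p3)) -> <>~(p2 | (p3 & ~p3))):
1. ~(<><>~(p2 | (p3 & ~p3)) -> <>~(p2 | (p3 & ~p3))), u
2. <><>~(p2 | (p3 & ~p3)), u
3. ~<>~(p2 | (p3 & ~p3)), u
4. p2 | (p3 & ~p3), u
5. p2, u
6. <>~(p2 | (p3 & ~p3)), v
7. p2 | (p3 & ~p3), v
8. p2, v
9. ~(p2 | (p3 & ~p3)), w
10. ~p2, w
11. ~(p3 & ~p3), w
12. p3, w
Accessibility: uRu, uRv, vRv, vRw, wRw
The negation has an open branch (countermodel exists).

Not valid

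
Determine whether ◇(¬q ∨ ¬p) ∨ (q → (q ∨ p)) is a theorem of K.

Tableau for the negation ¬(◇(¬q ∨ ¬p) ∨ (q → (q ∨ p))):
1. ¬(◇(¬q ∨ ¬p) ∨ (q → (q ∨ p))), u
2. ¬◇(¬q ∨ ¬p), u
3. ¬(q → (q ∨ p)), u
4. q, u
5. ¬(q ∨ p), u
6. ¬q, u
7. ¬p, u
Branch closes: q and ¬q both at u.
Every branch of the negation's tableau closes; the branch above is one of them.

Valid in K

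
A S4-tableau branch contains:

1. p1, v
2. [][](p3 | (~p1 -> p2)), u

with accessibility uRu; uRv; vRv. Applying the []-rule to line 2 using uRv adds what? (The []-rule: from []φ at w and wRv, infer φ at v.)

[](p3 | (~p1 -> p2)), v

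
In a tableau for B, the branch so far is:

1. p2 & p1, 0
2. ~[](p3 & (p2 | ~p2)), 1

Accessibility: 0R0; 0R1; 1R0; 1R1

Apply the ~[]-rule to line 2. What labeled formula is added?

a fresh world 2 with 1R2, and ~(p3 & (p2 | ~p2)) at 2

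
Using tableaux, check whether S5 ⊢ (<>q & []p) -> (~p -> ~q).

Tableau for the negation ~((<>q & []p) -> (~p -> ~q)):
1. ~((<>q & []p) -> (~p -> ~q)), u
2. <>q & []p, u
3. ~(~p -> ~q), u
4. <>q, u
5. []p, u
6. ~p, u
7. q, u
8. p, u
Accessibility: uRu
Branch closes: p and ~p both at u.
Every branch of the negation's tableau closes; the branch above is one of them.

Yes, valid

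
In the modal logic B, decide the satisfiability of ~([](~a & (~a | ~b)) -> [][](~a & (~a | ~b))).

Satisfiable

1. ~([](~a & (~a | ~b)) -> [][](~a & (~a | ~b))), w0
2. [](~a & (~a | ~b)), w0
3. ~[][](~a & (~a | ~b)), w0
4. ~a & (~a | ~b), w0
5. ~a, w0
6. ~a | ~b, w0
7. ~b, w0
8. ~[](~a & (~a | ~b)), w1
9. ~a & (~a | ~b), w1
10. ~a, w1
11. ~a | ~b, w1
12. ~b, w1
13. ~(~a & (~a | ~b)), w2
14. ~(~a | ~b), w2
15. a, w2
16. b, w2
Accessibility: w0Rw0, w0Rw1, w1Rw0, w1Rw1, w1Rw2, w2Rw1, w2Rw2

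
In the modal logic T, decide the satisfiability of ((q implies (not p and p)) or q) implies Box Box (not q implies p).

1. ((q implies (not p and p)) or q) implies Box Box (not q implies p), 0
2. Box Box (not q implies p), 0   [implies-rule on 1 (branches; this branch)]
3. Box (not q implies p), 0   [Box-rule on 2 via 0R0]
4. not q implies p, 0   [Box-rule on 3 via 0R0]
5. p, 0   [implies-rule on 4 (branches; this branch)]
Accessibility: 0R0

Satisfiable (open branch found)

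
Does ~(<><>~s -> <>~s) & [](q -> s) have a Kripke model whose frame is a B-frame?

Satisfiable (open branch found)

1. ~(<><>~s -> <>~s) & [](q -> s), w0
2. ~(<><>~s -> <>~s), w0
3. [](q -> s), w0
4. <><>~s, w0
5. ~<>~s, w0
6. q -> s, w0
7. s, w0
8. <>~s, w1
9. q -> s, w1
10. s, w1
11. ~s, w2
Accessibility: w0Rw0, w0Rw1, w1Rw0, w1Rw1, w1Rw2, w2Rw1, w2Rw2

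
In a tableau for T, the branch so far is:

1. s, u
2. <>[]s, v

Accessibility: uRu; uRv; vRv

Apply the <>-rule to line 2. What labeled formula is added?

a fresh world w with vRw, and []s at w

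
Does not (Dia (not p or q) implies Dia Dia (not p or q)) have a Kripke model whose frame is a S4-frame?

Unsatisfiable (every branch closes)

1. not (Dia (not p or q) implies Dia Dia (not p or q)), w0
2. Dia (not p or q), w0
3. not Dia Dia (not p or q), w0
4. not Dia (not p or q), w0
5. not (not p or q), w0
6. p, w0
7. not q, w0
8. not p or q, w1
9. not Dia (not p or q), w1
10. not (not p or q), w1
11. p, w1
12. not q, w1
13. q, w1
Accessibility: w0Rw0, w0Rw1, w1Rw1
Branch closes: q and not q both at w1.
All branches of the tableau close; one closing branch shown above.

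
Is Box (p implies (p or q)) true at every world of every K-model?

Yes, valid

Tableau for the negation not Box (p implies (p or q)):
1. not Box (p implies (p or q)), u
2. not (p implies (p or q)), v
3. p, v
4. not (p or q), v
5. not p, v
6. not q, v
Accessibility: uRv
Branch closes: p and not p both at v.
Every branch of the negation's tableau closes; the branch above is one of them.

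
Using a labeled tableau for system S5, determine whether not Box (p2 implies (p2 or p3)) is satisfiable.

Unsatisfiable (every branch closes)

1. not Box (p2 implies (p2 or p3)), w0
2. not (p2 implies (p2 or p3)), w1
3. p2, w1
4. not (p2 or p3), w1
5. not p2, w1
6. not p3, w1
Accessibility: w0Rw0, w0Rw1, w1Rw0, w1Rw1
Branch closes: p2 and not p2 both at w1.
Every branch closes; the branch above is one of them.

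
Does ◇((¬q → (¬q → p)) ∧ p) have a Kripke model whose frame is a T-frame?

Satisfiable

1. ◇((¬q → (¬q → p)) ∧ p), 0
2. (¬q → (¬q → p)) ∧ p, 1
3. ¬q → (¬q → p), 1
4. p, 1
5. ¬q → p, 1
Accessibility: 0R0, 0R1, 1R1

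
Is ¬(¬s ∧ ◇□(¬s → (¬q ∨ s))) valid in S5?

No, not valid

Tableau for the negation ¬s ∧ ◇□(¬s → (¬q ∨ s)):
1. ¬s ∧ ◇□(¬s → (¬q ∨ s)), w0
2. ¬s, w0
3. ◇□(¬s → (¬q ∨ s)), w0
4. □(¬s → (¬q ∨ s)), w1
5. ¬s → (¬q ∨ s), w0
6. ¬s → (¬q ∨ s), w1
7. ¬q ∨ s, w0
8. ¬q ∨ s, w1
9. ¬q, w0
10. s, w1
Accessibility: w0Rw0, w0Rw1, w1Rw0, w1Rw1
The negation has an open branch (countermodel exists).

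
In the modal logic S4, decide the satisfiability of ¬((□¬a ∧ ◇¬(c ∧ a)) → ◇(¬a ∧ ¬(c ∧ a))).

No, unsatisfiable

1. ¬((□¬a ∧ ◇¬(c ∧ a)) → ◇(¬a ∧ ¬(c ∧ a))), 0
2. □¬a ∧ ◇¬(c ∧ a), 0
3. ¬◇(¬a ∧ ¬(c ∧ a)), 0
4. □¬a, 0
5. ◇¬(c ∧ a), 0
6. ¬(¬a ∧ ¬(c ∧ a)), 0
7. ¬a, 0
8. c ∧ a, 0
9. c, 0
10. a, 0
Accessibility: 0R0
Branch closes: a and ¬a both at 0.
Every branch closes; the branch above is one of them.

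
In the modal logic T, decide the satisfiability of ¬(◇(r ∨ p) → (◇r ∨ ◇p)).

No, unsatisfiable

1. ¬(◇(r ∨ p) → (◇r ∨ ◇p)), w0
2. ◇(r ∨ p), w0
3. ¬(◇r ∨ ◇p), w0
4. ¬◇r, w0
5. ¬◇p, w0
6. ¬r, w0
7. ¬p, w0
8. r ∨ p, w1
9. ¬r, w1
10. ¬p, w1
11. p, w1
Accessibility: w0Rw0, w0Rw1, w1Rw1
Branch closes: p and ¬p both at w1.
(One branch shown.) All branches close.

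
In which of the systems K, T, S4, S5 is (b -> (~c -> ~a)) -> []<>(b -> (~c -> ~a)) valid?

S5-tableau for the negation ~((b -> (~c -> ~a)) -> []<>(b -> (~c -> ~a))):
1. ~((b -> (~c -> ~a)) -> []<>(b -> (~c -> ~a))), 0
2. b -> (~c -> ~a), 0   [~->-rule on 1]
3. ~[]<>(b -> (~c -> ~a)), 0   [~->-rule on 1]
4. ~c -> ~a, 0   [->-rule on 2 (branches; this branch)]
5. ~a, 0   [->-rule on 4 (branches; this branch)]
6. ~<>(b -> (~c -> ~a)), 1   [~[]-rule on 3: fresh world 1, 0R1]
7. ~(b -> (~c -> ~a)), 0   [~<>-rule on 6 via 1R0]
8. b, 0   [~->-rule on 7]
9. ~(~c -> ~a), 0   [~->-rule on 7]
10. ~c, 0   [~->-rule on 9]
11. a, 0   [~->-rule on 9]
Accessibility: 0R0, 0R1, 1R0, 1R1
Branch closes: a and ~a both at 0.
Every branch closes (one shown): valid in S5.
S4-tableau for the negation ~((b -> (~c -> ~a)) -> []<>(b -> (~c -> ~a))):
1. ~((b -> (~c -> ~a)) -> []<>(b -> (~c -> ~a))), 0
2. b -> (~c -> ~a), 0   [~->-rule on 1]
3. ~[]<>(b -> (~c -> ~a)), 0   [~->-rule on 1]
4. ~c -> ~a, 0   [->-rule on 2 (branches; this branch)]
5. ~a, 0   [->-rule on 4 (branches; this branch)]
6. ~<>(b -> (~c -> ~a)), 1   [~[]-rule on 3: fresh world 1, 0R1]
7. ~(b -> (~c -> ~a)), 1   [~<>-rule on 6 via 1R1]
8. b, 1   [~->-rule on 7]
9. ~(~c -> ~a), 1   [~->-rule on 7]
10. ~c, 1   [~->-rule on 9]
11. a, 1   [~->-rule on 9]
Accessibility: 0R0, 0R1, 1R1
Complete open branch: countermodel on an S4-frame, so not valid in S4, nor in K, T (the same frame is also a K-frame and a T-frame).

S5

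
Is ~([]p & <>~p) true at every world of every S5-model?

Yes, valid

Tableau for the negation []p & <>~p:
1. []p & <>~p, 0
2. []p, 0
3. <>~p, 0
4. p, 0
5. ~p, 1
6. p, 1
Accessibility: 0R0, 0R1, 1R0, 1R1
Branch closes: p and ~p both at 1.
All branches of the negation close; one closing branch shown above.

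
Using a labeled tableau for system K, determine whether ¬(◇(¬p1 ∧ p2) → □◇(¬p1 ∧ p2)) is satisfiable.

Satisfiable (open branch found)

1. ¬(◇(¬p1 ∧ p2) → □◇(¬p1 ∧ p2)), 0
2. ◇(¬p1 ∧ p2), 0   [¬→-rule on 1]
3. ¬□◇(¬p1 ∧ p2), 0   [¬→-rule on 1]
4. ¬p1 ∧ p2, 1   [◇-rule on 2: fresh world 1, 0R1]
5. ¬p1, 1   [∧-rule on 4]
6. p2, 1   [∧-rule on 4]
7. ¬◇(¬p1 ∧ p2), 2   [¬□-rule on 3: fresh world 2, 0R2]
Accessibility: 0R1, 0R2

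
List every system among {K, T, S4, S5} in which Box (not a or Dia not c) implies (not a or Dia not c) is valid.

T-tableau for the negation not (Box (not a or Dia not c) implies (not a or Dia not c)):
1. not (Box (not a or Dia not c) implies (not a or Dia not c)), w0
2. Box (not a or Dia not c), w0   [neg-implies-rule on 1]
3. not (not a or Dia not c), w0   [neg-implies-rule on 1]
4. a, w0   [neg-or-rule on 3]
5. not Dia not c, w0   [neg-or-rule on 3]
6. not a or Dia not c, w0   [Box-rule on 2 via w0Rw0]
7. c, w0   [neg-Dia-rule on 5 via w0Rw0]
8. Dia not c, w0   [or-rule on 6 (branches; this branch)]
9. not c, w1   [Dia-rule on 8: fresh world w1, w0Rw1]
10. not a or Dia not c, w1   [Box-rule on 2 via w0Rw1]
11. c, w1   [neg-Dia-rule on 5 via w0Rw1]
Accessibility: w0Rw0, w0Rw1, w1Rw1
Branch closes: c and not c both at w1.
Every branch closes (one shown): valid in T, hence also in S4, S5 (every theorem of T is a theorem of S4 and S5).
K-tableau for the negation not (Box (not a or Dia not c) implies (not a or Dia not c)):
1. not (Box (not a or Dia not c) implies (not a or Dia not c)), w0
2. Box (not a or Dia not c), w0   [neg-implies-rule on 1]
3. not (not a or Dia not c), w0   [neg-implies-rule on 1]
4. a, w0   [neg-or-rule on 3]
5. not Dia not c, w0   [neg-or-rule on 3]
Complete open branch: countermodel on a K-frame, so not valid in K.

T, S4, S5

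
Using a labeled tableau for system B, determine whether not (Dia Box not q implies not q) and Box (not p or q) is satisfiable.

No, unsatisfiable

1. not (Dia Box not q implies not q) and Box (not p or q), w0
2. not (Dia Box not q implies not q), w0   [and-rule on 1]
3. Box (not p or q), w0   [and-rule on 1]
4. Dia Box not q, w0   [neg-implies-rule on 2]
5. q, w0   [neg-implies-rule on 2]
6. not p or q, w0   [Box-rule on 3 via w0Rw0]
7. Box not q, w1   [Dia-rule on 4: fresh world w1, w0Rw1]
8. not p or q, w1   [Box-rule on 3 via w0Rw1]
9. not q, w0   [Box-rule on 7 via w1Rw0]
Accessibility: w0Rw0, w0Rw1, w1Rw0, w1Rw1
Branch closes: q and not q both at w0.
(One branch shown.) All branches close.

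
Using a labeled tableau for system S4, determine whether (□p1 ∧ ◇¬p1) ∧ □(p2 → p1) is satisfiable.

1. (□p1 ∧ ◇¬p1) ∧ □(p2 → p1), 0
2. □p1 ∧ ◇¬p1, 0   [∧-rule on 1]
3. □(p2 → p1), 0   [∧-rule on 1]
4. □p1, 0   [∧-rule on 2]
5. ◇¬p1, 0   [∧-rule on 2]
6. p2 → p1, 0   [□-rule on 3 via 0R0]
7. p1, 0   [□-rule on 4 via 0R0]
8. ¬p1, 1   [◇-rule on 5: fresh world 1, 0R1]
9. p2 → p1, 1   [□-rule on 3 via 0R1]
10. p1, 1   [□-rule on 4 via 0R1]
Accessibility: 0R0, 0R1, 1R1
Branch closes: p1 and ¬p1 both at 1.
(One branch shown.) All branches close.

No, unsatisfiable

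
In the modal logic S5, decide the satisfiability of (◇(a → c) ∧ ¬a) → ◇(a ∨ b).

Satisfiable (open branch found)

1. (◇(a → c) ∧ ¬a) → ◇(a ∨ b), 0
2. ◇(a ∨ b), 0   [→-rule on 1 (branches; this branch)]
3. a ∨ b, 1   [◇-rule on 2: fresh world 1, 0R1]
4. b, 1   [∨-rule on 3 (branches; this branch)]
Accessibility: 0R0, 0R1, 1R0, 1R1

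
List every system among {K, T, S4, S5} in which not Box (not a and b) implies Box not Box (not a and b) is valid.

S4-tableau for the negation not (not Box (not a and b) implies Box not Box (not a and b)):
1. not (not Box (not a and b) implies Box not Box (not a and b)), w0
2. not Box (not a and b), w0
3. not Box not Box (not a and b), w0
4. not (not a and b), w1
5. not b, w1
6. Box (not a and b), w2
7. not a and b, w2
8. not a, w2
9. b, w2
Accessibility: w0Rw0, w0Rw1, w0Rw2, w1Rw1, w2Rw2
Complete open branch: countermodel on an S4-frame, so not valid in S4, nor in K, T (the same frame is also a K-frame and a T-frame).
S5-tableau for the negation not (not Box (not a and b) implies Box not Box (not a and b)):
1. not (not Box (not a and b) implies Box not Box (not a and b)), w0
2. not Box (not a and b), w0
3. not Box not Box (not a and b), w0
4. not (not a and b), w1
5. not b, w1
6. Box (not a and b), w2
7. not a and b, w0
8. not a, w0
9. b, w0
10. not a and b, w1
11. not a, w1
12. b, w1
Accessibility: w0Rw0, w0Rw1, w0Rw2, w1Rw0, w1Rw1, w1Rw2, w2Rw0, w2Rw1, w2Rw2
Branch closes: b and not b both at w1.
Every branch closes (one shown): valid in S5.

S5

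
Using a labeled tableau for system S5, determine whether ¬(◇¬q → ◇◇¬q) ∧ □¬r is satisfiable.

1. ¬(◇¬q → ◇◇¬q) ∧ □¬r, u
2. ¬(◇¬q → ◇◇¬q), u   [∧-rule on 1]
3. □¬r, u   [∧-rule on 1]
4. ◇¬q, u   [¬→-rule on 2]
5. ¬◇◇¬q, u   [¬→-rule on 2]
6. ¬r, u   [□-rule on 3 via uRu]
7. ¬◇¬q, u   [¬◇-rule on 5 via uRu]
8. q, u   [¬◇-rule on 7 via uRu]
9. ¬q, v   [◇-rule on 4: fresh world v, uRv]
10. ¬r, v   [□-rule on 3 via uRv]
11. ¬◇¬q, v   [¬◇-rule on 5 via uRv]
12. q, v   [¬◇-rule on 7 via uRv]
Accessibility: uRu, uRv, vRu, vRv
Branch closes: q and ¬q both at v.
All branches of the tableau close; one closing branch shown above.

Unsatisfiable (every branch closes)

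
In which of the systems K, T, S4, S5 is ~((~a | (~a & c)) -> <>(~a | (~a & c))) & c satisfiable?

K

T-tableau for the formula:
1. ~((~a | (~a & c)) -> <>(~a | (~a & c))) & c, w0
2. ~((~a | (~a & c)) -> <>(~a | (~a & c))), w0
3. c, w0
4. ~a | (~a & c), w0
5. ~<>(~a | (~a & c)), w0
6. ~(~a | (~a & c)), w0
7. a, w0
8. ~(~a & c), w0
9. ~a & c, w0
10. ~a, w0
Accessibility: w0Rw0
Branch closes: a and ~a both at w0.
Every branch closes (one shown): unsatisfiable in T, hence also in S4, S5 (every S4/S5-frame is a T-frame).
K-tableau for the formula:
1. ~((~a | (~a & c)) -> <>(~a | (~a & c))) & c, w0
2. ~((~a | (~a & c)) -> <>(~a | (~a & c))), w0
3. c, w0
4. ~a | (~a & c), w0
5. ~<>(~a | (~a & c)), w0
6. ~a & c, w0
7. ~a, w0
Complete open branch: satisfiable in K.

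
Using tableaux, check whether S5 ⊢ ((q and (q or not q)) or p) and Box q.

Invalid (countermodel exists)

Tableau for the negation not (((q and (q or not q)) or p) and Box q):
1. not (((q and (q or not q)) or p) and Box q), w0
2. not Box q, w0
3. not q, w1
Accessibility: w0Rw0, w0Rw1, w1Rw0, w1Rw1
The negation has an open branch (countermodel exists).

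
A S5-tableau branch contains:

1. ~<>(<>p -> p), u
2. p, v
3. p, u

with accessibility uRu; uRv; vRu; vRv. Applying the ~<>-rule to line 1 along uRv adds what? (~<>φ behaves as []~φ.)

~(<>p -> p), v

~<>φ behaves as []~φ: propagate the negated body to each accessible world.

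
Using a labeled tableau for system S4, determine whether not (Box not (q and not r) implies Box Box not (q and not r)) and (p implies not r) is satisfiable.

Unsatisfiable

1. not (Box not (q and not r) implies Box Box not (q and not r)) and (p implies not r), 0
2. not (Box not (q and not r) implies Box Box not (q and not r)), 0
3. p implies not r, 0
4. Box not (q and not r), 0
5. not Box Box not (q and not r), 0
6. not (q and not r), 0
7. not r, 0
8. not q, 0
9. not Box not (q and not r), 1
10. not (q and not r), 1
11. r, 1
12. q and not r, 2
13. q, 2
14. not r, 2
15. not (q and not r), 2
16. r, 2
Accessibility: 0R0, 0R1, 0R2, 1R1, 1R2, 2R2
Branch closes: r and not r both at 2.
All branches of the tableau close; one closing branch shown above.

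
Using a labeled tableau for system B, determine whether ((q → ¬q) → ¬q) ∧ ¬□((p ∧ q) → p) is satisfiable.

1. ((q → ¬q) → ¬q) ∧ ¬□((p ∧ q) → p), 0
2. (q → ¬q) → ¬q, 0
3. ¬□((p ∧ q) → p), 0
4. ¬(q → ¬q), 0
5. q, 0
6. ¬((p ∧ q) → p), 1
7. p ∧ q, 1
8. ¬p, 1
9. p, 1
10. q, 1
Accessibility: 0R0, 0R1, 1R0, 1R1
Branch closes: p and ¬p both at 1.
(One branch shown.) All branches close.

Unsatisfiable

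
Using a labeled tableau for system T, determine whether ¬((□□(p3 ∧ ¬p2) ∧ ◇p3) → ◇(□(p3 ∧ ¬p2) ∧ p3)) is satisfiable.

1. ¬((□□(p3 ∧ ¬p2) ∧ ◇p3) → ◇(□(p3 ∧ ¬p2) ∧ p3)), 0
2. □□(p3 ∧ ¬p2) ∧ ◇p3, 0
3. ¬◇(□(p3 ∧ ¬p2) ∧ p3), 0
4. □□(p3 ∧ ¬p2), 0
5. ◇p3, 0
6. ¬(□(p3 ∧ ¬p2) ∧ p3), 0
7. □(p3 ∧ ¬p2), 0
8. p3 ∧ ¬p2, 0
9. p3, 0
10. ¬p2, 0
11. ¬□(p3 ∧ ¬p2), 0
12. p3, 1
13. ¬(□(p3 ∧ ¬p2) ∧ p3), 1
14. □(p3 ∧ ¬p2), 1
15. p3 ∧ ¬p2, 1
16. ¬p2, 1
17. ¬□(p3 ∧ ¬p2), 1
18. ¬(p3 ∧ ¬p2), 2
19. ¬(□(p3 ∧ ¬p2) ∧ p3), 2
20. □(p3 ∧ ¬p2), 2
21. p3 ∧ ¬p2, 2
22. p3, 2
23. ¬p2, 2
24. p2, 2
Accessibility: 0R0, 0R1, 0R2, 1R1, 2R2
Branch closes: p2 and ¬p2 both at 2.
Every branch closes; the branch above is one of them.

Unsatisfiable (every branch closes)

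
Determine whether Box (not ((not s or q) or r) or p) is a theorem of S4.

Tableau for the negation not Box (not ((not s or q) or r) or p):
1. not Box (not ((not s or q) or r) or p), 0
2. not (not ((not s or q) or r) or p), 1
3. (not s or q) or r, 1
4. not p, 1
5. r, 1
Accessibility: 0R0, 0R1, 1R1
The negation has an open branch (countermodel exists).

Invalid (countermodel exists)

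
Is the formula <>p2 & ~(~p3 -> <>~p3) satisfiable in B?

1. <>p2 & ~(~p3 -> <>~p3), 0
2. <>p2, 0
3. ~(~p3 -> <>~p3), 0
4. ~p3, 0
5. ~<>~p3, 0
6. p3, 0
Accessibility: 0R0
Branch closes: p3 and ~p3 both at 0.
(One branch shown.) All branches close.

Unsatisfiable (every branch closes)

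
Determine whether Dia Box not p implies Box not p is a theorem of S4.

Tableau for the negation not (Dia Box not p implies Box not p):
1. not (Dia Box not p implies Box not p), w0
2. Dia Box not p, w0   [neg-implies-rule on 1]
3. not Box not p, w0   [neg-implies-rule on 1]
4. Box not p, w1   [Dia-rule on 2: fresh world w1, w0Rw1]
5. not p, w1   [Box-rule on 4 via w1Rw1]
6. p, w2   [neg-Box-rule on 3: fresh world w2, w0Rw2]
Accessibility: w0Rw0, w0Rw1, w0Rw2, w1Rw1, w2Rw2
The negation has an open branch (countermodel exists).

No, not valid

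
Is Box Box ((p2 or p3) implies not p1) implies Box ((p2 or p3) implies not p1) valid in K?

Invalid (countermodel exists)

Tableau for the negation not (Box Box ((p2 or p3) implies not p1) implies Box ((p2 or p3) implies not p1)):
1. not (Box Box ((p2 or p3) implies not p1) implies Box ((p2 or p3) implies not p1)), 0
2. Box Box ((p2 or p3) implies not p1), 0
3. not Box ((p2 or p3) implies not p1), 0
4. not ((p2 or p3) implies not p1), 1
5. p2 or p3, 1
6. p1, 1
7. Box ((p2 or p3) implies not p1), 1
8. p3, 1
Accessibility: 0R1
The negation has an open branch (countermodel exists).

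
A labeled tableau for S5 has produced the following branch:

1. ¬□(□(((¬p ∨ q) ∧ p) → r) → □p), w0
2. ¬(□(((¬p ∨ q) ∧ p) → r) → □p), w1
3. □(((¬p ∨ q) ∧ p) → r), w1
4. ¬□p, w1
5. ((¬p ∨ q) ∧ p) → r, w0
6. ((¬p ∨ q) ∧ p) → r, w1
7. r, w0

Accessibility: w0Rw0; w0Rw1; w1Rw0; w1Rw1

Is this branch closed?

Not closed

No world carries both an atom and its negation.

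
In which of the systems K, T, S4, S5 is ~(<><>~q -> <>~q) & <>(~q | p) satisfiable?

K, T

T-tableau for the formula:
1. ~(<><>~q -> <>~q) & <>(~q | p), 0
2. ~(<><>~q -> <>~q), 0   [&-rule on 1]
3. <>(~q | p), 0   [&-rule on 1]
4. <><>~q, 0   [~->-rule on 2]
5. ~<>~q, 0   [~->-rule on 2]
6. q, 0   [~<>-rule on 5 via 0R0]
7. ~q | p, 1   [<>-rule on 3: fresh world 1, 0R1]
8. q, 1   [~<>-rule on 5 via 0R1]
9. p, 1   [|-rule on 7 (branches; this branch)]
10. <>~q, 2   [<>-rule on 4: fresh world 2, 0R2]
11. q, 2   [~<>-rule on 5 via 0R2]
12. ~q, 3   [<>-rule on 10: fresh world 3, 2R3]
Accessibility: 0R0, 0R1, 0R2, 1R1, 2R2, 2R3, 3R3
Complete open branch: satisfiable in T, hence also in K (this T-model is also a K-model).
S4-tableau for the formula:
1. ~(<><>~q -> <>~q) & <>(~q | p), 0
2. ~(<><>~q -> <>~q), 0   [&-rule on 1]
3. <>(~q | p), 0   [&-rule on 1]
4. <><>~q, 0   [~->-rule on 2]
5. ~<>~q, 0   [~->-rule on 2]
6. q, 0   [~<>-rule on 5 via 0R0]
7. ~q | p, 1   [<>-rule on 3: fresh world 1, 0R1]
8. q, 1   [~<>-rule on 5 via 0R1]
9. p, 1   [|-rule on 7 (branches; this branch)]
10. <>~q, 2   [<>-rule on 4: fresh world 2, 0R2]
11. q, 2   [~<>-rule on 5 via 0R2]
12. ~q, 3   [<>-rule on 10: fresh world 3, 2R3]
13. q, 3   [~<>-rule on 5 via 0R3]
Accessibility: 0R0, 0R1, 0R2, 0R3, 1R1, 2R2, 2R3, 3R3
Branch closes: q and ~q both at 3.
Every branch closes (one shown): unsatisfiable in S4, hence also in S5 (every S5-frame is an S4-frame).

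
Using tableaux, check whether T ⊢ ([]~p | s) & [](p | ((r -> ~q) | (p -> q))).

Tableau for the negation ~(([]~p | s) & [](p | ((r -> ~q) | (p -> q)))):
1. ~(([]~p | s) & [](p | ((r -> ~q) | (p -> q)))), u
2. ~([]~p | s), u
3. ~[]~p, u
4. ~s, u
5. p, v
Accessibility: uRu, uRv, vRv
The negation has an open branch (countermodel exists).

No, not valid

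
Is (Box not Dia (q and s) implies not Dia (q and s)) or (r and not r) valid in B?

Tableau for the negation not ((Box not Dia (q and s) implies not Dia (q and s)) or (r and not r)):
1. not ((Box not Dia (q and s) implies not Dia (q and s)) or (r and not r)), 0
2. not (Box not Dia (q and s) implies not Dia (q and s)), 0
3. not (r and not r), 0
4. Box not Dia (q and s), 0
5. Dia (q and s), 0
6. not Dia (q and s), 0
7. not (q and s), 0
8. r, 0
9. not s, 0
10. q and s, 1
11. q, 1
12. s, 1
13. not Dia (q and s), 1
14. not (q and s), 1
15. not s, 1
Accessibility: 0R0, 0R1, 1R0, 1R1
Branch closes: s and not s both at 1.
All branches of the negation close; one closing branch shown above.

Yes, valid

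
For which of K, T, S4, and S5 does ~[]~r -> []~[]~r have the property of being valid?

S5-tableau for the negation ~(~[]~r -> []~[]~r):
1. ~(~[]~r -> []~[]~r), u
2. ~[]~r, u   [~->-rule on 1]
3. ~[]~[]~r, u   [~->-rule on 1]
4. r, v   [~[]-rule on 2: fresh world v, uRv]
5. []~r, w   [~[]-rule on 3: fresh world w, uRw]
6. ~r, u   [[]-rule on 5 via wRu]
7. ~r, v   [[]-rule on 5 via wRv]
Accessibility: uRu, uRv, uRw, vRu, vRv, vRw, wRu, wRv, wRw
Branch closes: r and ~r both at v.
Every branch closes (one shown): valid in S5.
S4-tableau for the negation ~(~[]~r -> []~[]~r):
1. ~(~[]~r -> []~[]~r), u
2. ~[]~r, u   [~->-rule on 1]
3. ~[]~[]~r, u   [~->-rule on 1]
4. r, v   [~[]-rule on 2: fresh world v, uRv]
5. []~r, w   [~[]-rule on 3: fresh world w, uRw]
6. ~r, w   [[]-rule on 5 via wRw]
Accessibility: uRu, uRv, uRw, vRv, wRw
Complete open branch: countermodel on an S4-frame, so not valid in S4, nor in K, T (the same frame is also a K-frame and a T-frame).

S5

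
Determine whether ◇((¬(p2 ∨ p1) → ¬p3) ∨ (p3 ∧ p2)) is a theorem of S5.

Tableau for the negation ¬◇((¬(p2 ∨ p1) → ¬p3) ∨ (p3 ∧ p2)):
1. ¬◇((¬(p2 ∨ p1) → ¬p3) ∨ (p3 ∧ p2)), u
2. ¬((¬(p2 ∨ p1) → ¬p3) ∨ (p3 ∧ p2)), u
3. ¬(¬(p2 ∨ p1) → ¬p3), u
4. ¬(p3 ∧ p2), u
5. ¬(p2 ∨ p1), u
6. p3, u
7. ¬p2, u
8. ¬p1, u
Accessibility: uRu
The negation has an open branch (countermodel exists).

Not valid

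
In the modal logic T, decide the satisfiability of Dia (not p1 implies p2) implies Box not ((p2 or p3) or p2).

Yes, satisfiable

1. Dia (not p1 implies p2) implies Box not ((p2 or p3) or p2), w0
2. Box not ((p2 or p3) or p2), w0   [implies-rule on 1 (branches; this branch)]
3. not ((p2 or p3) or p2), w0   [Box-rule on 2 via w0Rw0]
4. not (p2 or p3), w0   [neg-or-rule on 3]
5. not p2, w0   [neg-or-rule on 3]
6. not p3, w0   [neg-or-rule on 4]
Accessibility: w0Rw0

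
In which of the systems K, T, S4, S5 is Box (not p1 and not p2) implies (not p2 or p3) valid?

T-tableau for the negation not (Box (not p1 and not p2) implies (not p2 or p3)):
1. not (Box (not p1 and not p2) implies (not p2 or p3)), u
2. Box (not p1 and not p2), u
3. not (not p2 or p3), u
4. p2, u
5. not p3, u
6. not p1 and not p2, u
7. not p1, u
8. not p2, u
Accessibility: uRu
Branch closes: p2 and not p2 both at u.
Every branch closes (one shown): valid in T, hence also in S4, S5 (every theorem of T is a theorem of S4 and S5).
K-tableau for the negation not (Box (not p1 and not p2) implies (not p2 or p3)):
1. not (Box (not p1 and not p2) implies (not p2 or p3)), u
2. Box (not p1 and not p2), u
3. not (not p2 or p3), u
4. p2, u
5. not p3, u
Complete open branch: countermodel on a K-frame, so not valid in K.

T, S4, S5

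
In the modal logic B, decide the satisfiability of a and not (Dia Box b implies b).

1. a and not (Dia Box b implies b), 0
2. a, 0   [and-rule on 1]
3. not (Dia Box b implies b), 0   [and-rule on 1]
4. Dia Box b, 0   [neg-implies-rule on 3]
5. not b, 0   [neg-implies-rule on 3]
6. Box b, 1   [Dia-rule on 4: fresh world 1, 0R1]
7. b, 0   [Box-rule on 6 via 1R0]
Accessibility: 0R0, 0R1, 1R0, 1R1
Branch closes: b and not b both at 0.
Every branch closes; the branch above is one of them.

Unsatisfiable (every branch closes)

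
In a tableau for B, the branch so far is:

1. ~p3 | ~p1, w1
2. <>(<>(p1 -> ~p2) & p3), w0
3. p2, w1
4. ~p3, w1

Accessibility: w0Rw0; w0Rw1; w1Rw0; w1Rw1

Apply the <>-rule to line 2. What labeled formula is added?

a fresh world w2 with w0Rw2, and <>(p1 -> ~p2) & p3 at w2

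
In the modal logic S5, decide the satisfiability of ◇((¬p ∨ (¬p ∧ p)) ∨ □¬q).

Satisfiable

1. ◇((¬p ∨ (¬p ∧ p)) ∨ □¬q), u
2. (¬p ∨ (¬p ∧ p)) ∨ □¬q, v
3. □¬q, v
4. ¬q, u
5. ¬q, v
Accessibility: uRu, uRv, vRu, vRv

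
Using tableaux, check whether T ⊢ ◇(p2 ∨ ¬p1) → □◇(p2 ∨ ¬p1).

Invalid (countermodel exists)

Tableau for the negation ¬(◇(p2 ∨ ¬p1) → □◇(p2 ∨ ¬p1)):
1. ¬(◇(p2 ∨ ¬p1) → □◇(p2 ∨ ¬p1)), w0
2. ◇(p2 ∨ ¬p1), w0
3. ¬□◇(p2 ∨ ¬p1), w0
4. p2 ∨ ¬p1, w1
5. ¬p1, w1
6. ¬◇(p2 ∨ ¬p1), w2
7. ¬(p2 ∨ ¬p1), w2
8. ¬p2, w2
9. p1, w2
Accessibility: w0Rw0, w0Rw1, w0Rw2, w1Rw1, w2Rw2
The negation has an open branch (countermodel exists).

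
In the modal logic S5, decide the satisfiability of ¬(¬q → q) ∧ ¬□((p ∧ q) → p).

1. ¬(¬q → q) ∧ ¬□((p ∧ q) → p), w0
2. ¬(¬q → q), w0
3. ¬□((p ∧ q) → p), w0
4. ¬q, w0
5. ¬((p ∧ q) → p), w1
6. p ∧ q, w1
7. ¬p, w1
8. p, w1
9. q, w1
Accessibility: w0Rw0, w0Rw1, w1Rw0, w1Rw1
Branch closes: p and ¬p both at w1.
All branches of the tableau close; one closing branch shown above.

Unsatisfiable (every branch closes)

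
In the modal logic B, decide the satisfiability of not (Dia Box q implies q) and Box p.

No, unsatisfiable

1. not (Dia Box q implies q) and Box p, 0
2. not (Dia Box q implies q), 0
3. Box p, 0
4. Dia Box q, 0
5. not q, 0
6. p, 0
7. Box q, 1
8. p, 1
9. q, 0
Accessibility: 0R0, 0R1, 1R0, 1R1
Branch closes: q and not q both at 0.
Every branch closes; the branch above is one of them.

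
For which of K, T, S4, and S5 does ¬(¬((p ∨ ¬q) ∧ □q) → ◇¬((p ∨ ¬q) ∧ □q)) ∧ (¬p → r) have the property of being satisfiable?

K

T-tableau for the formula:
1. ¬(¬((p ∨ ¬q) ∧ □q) → ◇¬((p ∨ ¬q) ∧ □q)) ∧ (¬p → r), 0
2. ¬(¬((p ∨ ¬q) ∧ □q) → ◇¬((p ∨ ¬q) ∧ □q)), 0
3. ¬p → r, 0
4. ¬((p ∨ ¬q) ∧ □q), 0
5. ¬◇¬((p ∨ ¬q) ∧ □q), 0
6. (p ∨ ¬q) ∧ □q, 0
7. p ∨ ¬q, 0
8. □q, 0
9. q, 0
10. r, 0
11. ¬□q, 0
12. p, 0
13. ¬q, 1
14. (p ∨ ¬q) ∧ □q, 1
15. p ∨ ¬q, 1
16. □q, 1
17. q, 1
Accessibility: 0R0, 0R1, 1R1
Branch closes: q and ¬q both at 1.
Every branch closes (one shown): unsatisfiable in T, hence also in S4, S5 (every S4/S5-frame is a T-frame).
K-tableau for the formula:
1. ¬(¬((p ∨ ¬q) ∧ □q) → ◇¬((p ∨ ¬q) ∧ □q)) ∧ (¬p → r), 0
2. ¬(¬((p ∨ ¬q) ∧ □q) → ◇¬((p ∨ ¬q) ∧ □q)), 0
3. ¬p → r, 0
4. ¬((p ∨ ¬q) ∧ □q), 0
5. ¬◇¬((p ∨ ¬q) ∧ □q), 0
6. r, 0
7. ¬□q, 0
8. ¬q, 1
9. (p ∨ ¬q) ∧ □q, 1
10. p ∨ ¬q, 1
11. □q, 1
Accessibility: 0R1
Complete open branch: satisfiable in K.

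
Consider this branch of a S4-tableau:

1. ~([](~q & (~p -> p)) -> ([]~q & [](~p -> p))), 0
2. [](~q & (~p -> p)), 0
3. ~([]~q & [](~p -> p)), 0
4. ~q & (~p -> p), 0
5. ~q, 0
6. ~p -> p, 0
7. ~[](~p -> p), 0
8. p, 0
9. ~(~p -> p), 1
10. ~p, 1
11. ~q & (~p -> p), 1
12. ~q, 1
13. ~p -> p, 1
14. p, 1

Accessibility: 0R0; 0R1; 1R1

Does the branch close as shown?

Both p and ~p appear at 1.

Closed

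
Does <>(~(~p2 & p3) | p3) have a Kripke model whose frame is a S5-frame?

Satisfiable

1. <>(~(~p2 & p3) | p3), 0
2. ~(~p2 & p3) | p3, 1
3. p3, 1
Accessibility: 0R0, 0R1, 1R0, 1R1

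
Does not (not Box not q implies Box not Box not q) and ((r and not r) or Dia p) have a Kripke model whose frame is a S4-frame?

Yes, satisfiable

1. not (not Box not q implies Box not Box not q) and ((r and not r) or Dia p), u
2. not (not Box not q implies Box not Box not q), u   [and-rule on 1]
3. (r and not r) or Dia p, u   [and-rule on 1]
4. not Box not q, u   [neg-implies-rule on 2]
5. not Box not Box not q, u   [neg-implies-rule on 2]
6. Dia p, u   [or-rule on 3 (branches; this branch)]
7. q, v   [neg-Box-rule on 4: fresh world v, uRv]
8. Box not q, w   [neg-Box-rule on 5: fresh world w, uRw]
9. not q, w   [Box-rule on 8 via wRw]
10. p, x   [Dia-rule on 6: fresh world x, uRx]
Accessibility: uRu, uRv, uRw, uRx, vRv, wRw, xRx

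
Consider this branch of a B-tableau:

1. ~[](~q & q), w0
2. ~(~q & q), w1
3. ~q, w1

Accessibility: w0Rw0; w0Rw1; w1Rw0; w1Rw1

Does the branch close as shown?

Open

There is no literal clash: for every atom and world, at most one sign appears.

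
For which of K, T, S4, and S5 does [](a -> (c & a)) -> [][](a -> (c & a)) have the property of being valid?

S4, S5

S4-tableau for the negation ~([](a -> (c & a)) -> [][](a -> (c & a))):
1. ~([](a -> (c & a)) -> [][](a -> (c & a))), 0
2. [](a -> (c & a)), 0
3. ~[][](a -> (c & a)), 0
4. a -> (c & a), 0
5. c & a, 0
6. c, 0
7. a, 0
8. ~[](a -> (c & a)), 1
9. a -> (c & a), 1
10. c & a, 1
11. c, 1
12. a, 1
13. ~(a -> (c & a)), 2
14. a, 2
15. ~(c & a), 2
16. a -> (c & a), 2
17. ~c, 2
18. c & a, 2
19. c, 2
Accessibility: 0R0, 0R1, 0R2, 1R1, 1R2, 2R2
Branch closes: c and ~c both at 2.
Every branch closes (one shown): valid in S4, hence also in S5 (every theorem of S4 is a theorem of S5).
T-tableau for the negation ~([](a -> (c & a)) -> [][](a -> (c & a))):
1. ~([](a -> (c & a)) -> [][](a -> (c & a))), 0
2. [](a -> (c & a)), 0
3. ~[][](a -> (c & a)), 0
4. a -> (c & a), 0
5. c & a, 0
6. c, 0
7. a, 0
8. ~[](a -> (c & a)), 1
9. a -> (c & a), 1
10. c & a, 1
11. c, 1
12. a, 1
13. ~(a -> (c & a)), 2
14. a, 2
15. ~(c & a), 2
16. ~c, 2
Accessibility: 0R0, 0R1, 1R1, 1R2, 2R2
Complete open branch: countermodel on a T-frame, so not valid in T, nor in K (the same frame is also a K-frame).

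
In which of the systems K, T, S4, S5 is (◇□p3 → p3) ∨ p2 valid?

S4-tableau for the negation ¬((◇□p3 → p3) ∨ p2):
1. ¬((◇□p3 → p3) ∨ p2), u
2. ¬(◇□p3 → p3), u
3. ¬p2, u
4. ◇□p3, u
5. ¬p3, u
6. □p3, v
7. p3, v
Accessibility: uRu, uRv, vRv
Complete open branch: countermodel on an S4-frame, so not valid in S4, nor in K, T (the same frame is also a K-frame and a T-frame).
S5-tableau for the negation ¬((◇□p3 → p3) ∨ p2):
1. ¬((◇□p3 → p3) ∨ p2), u
2. ¬(◇□p3 → p3), u
3. ¬p2, u
4. ◇□p3, u
5. ¬p3, u
6. □p3, v
7. p3, u
Accessibility: uRu, uRv, vRu, vRv
Branch closes: p3 and ¬p3 both at u.
Every branch closes (one shown): valid in S5.

S5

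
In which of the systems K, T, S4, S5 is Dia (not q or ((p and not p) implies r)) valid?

T, S4, S5

T-tableau for the negation not Dia (not q or ((p and not p) implies r)):
1. not Dia (not q or ((p and not p) implies r)), 0
2. not (not q or ((p and not p) implies r)), 0
3. q, 0
4. not ((p and not p) implies r), 0
5. p and not p, 0
6. not r, 0
7. p, 0
8. not p, 0
Accessibility: 0R0
Branch closes: p and not p both at 0.
Every branch closes (one shown): valid in T, hence also in S4, S5 (every theorem of T is a theorem of S4 and S5).
K-tableau for the negation not Dia (not q or ((p and not p) implies r)):
1. not Dia (not q or ((p and not p) implies r)), 0
Complete open branch: countermodel on a K-frame, so not valid in K.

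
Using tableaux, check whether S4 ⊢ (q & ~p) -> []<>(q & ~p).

Invalid (countermodel exists)

Tableau for the negation ~((q & ~p) -> []<>(q & ~p)):
1. ~((q & ~p) -> []<>(q & ~p)), w0
2. q & ~p, w0   [~->-rule on 1]
3. ~[]<>(q & ~p), w0   [~->-rule on 1]
4. q, w0   [&-rule on 2]
5. ~p, w0   [&-rule on 2]
6. ~<>(q & ~p), w1   [~[]-rule on 3: fresh world w1, w0Rw1]
7. ~(q & ~p), w1   [~<>-rule on 6 via w1Rw1]
8. p, w1   [~&-rule on 7 (branches; this branch)]
Accessibility: w0Rw0, w0Rw1, w1Rw1
The negation has an open branch (countermodel exists).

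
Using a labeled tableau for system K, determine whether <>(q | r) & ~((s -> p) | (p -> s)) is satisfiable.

Unsatisfiable

1. <>(q | r) & ~((s -> p) | (p -> s)), u
2. <>(q | r), u
3. ~((s -> p) | (p -> s)), u
4. ~(s -> p), u
5. ~(p -> s), u
6. s, u
7. ~p, u
8. p, u
9. ~s, u
Branch closes: p and ~p both at u.
(One branch shown.) All branches close.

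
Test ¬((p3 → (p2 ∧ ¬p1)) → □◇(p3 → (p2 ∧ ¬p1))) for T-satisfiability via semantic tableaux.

1. ¬((p3 → (p2 ∧ ¬p1)) → □◇(p3 → (p2 ∧ ¬p1))), 0
2. p3 → (p2 ∧ ¬p1), 0
3. ¬□◇(p3 → (p2 ∧ ¬p1)), 0
4. p2 ∧ ¬p1, 0
5. p2, 0
6. ¬p1, 0
7. ¬◇(p3 → (p2 ∧ ¬p1)), 1
8. ¬(p3 → (p2 ∧ ¬p1)), 1
9. p3, 1
10. ¬(p2 ∧ ¬p1), 1
11. p1, 1
Accessibility: 0R0, 0R1, 1R1

Satisfiable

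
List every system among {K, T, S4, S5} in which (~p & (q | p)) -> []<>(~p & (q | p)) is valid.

S5

S4-tableau for the negation ~((~p & (q | p)) -> []<>(~p & (q | p))):
1. ~((~p & (q | p)) -> []<>(~p & (q | p))), u
2. ~p & (q | p), u   [~->-rule on 1]
3. ~[]<>(~p & (q | p)), u   [~->-rule on 1]
4. ~p, u   [&-rule on 2]
5. q | p, u   [&-rule on 2]
6. q, u   [|-rule on 5 (branches; this branch)]
7. ~<>(~p & (q | p)), v   [~[]-rule on 3: fresh world v, uRv]
8. ~(~p & (q | p)), v   [~<>-rule on 7 via vRv]
9. ~(q | p), v   [~&-rule on 8 (branches; this branch)]
10. ~q, v   [~|-rule on 9]
11. ~p, v   [~|-rule on 9]
Accessibility: uRu, uRv, vRv
Complete open branch: countermodel on an S4-frame, so not valid in S4, nor in K, T (the same frame is also a K-frame and a T-frame).
S5-tableau for the negation ~((~p & (q | p)) -> []<>(~p & (q | p))):
1. ~((~p & (q | p)) -> []<>(~p & (q | p))), u
2. ~p & (q | p), u   [~->-rule on 1]
3. ~[]<>(~p & (q | p)), u   [~->-rule on 1]
4. ~p, u   [&-rule on 2]
5. q | p, u   [&-rule on 2]
6. q, u   [|-rule on 5 (branches; this branch)]
7. ~<>(~p & (q | p)), v   [~[]-rule on 3: fresh world v, uRv]
8. ~(~p & (q | p)), u   [~<>-rule on 7 via vRu]
9. ~(~p & (q | p)), v   [~<>-rule on 7 via vRv]
10. ~(q | p), u   [~&-rule on 8 (branches; this branch)]
11. ~q, u   [~|-rule on 10]
Accessibility: uRu, uRv, vRu, vRv
Branch closes: q and ~q both at u.
Every branch closes (one shown): valid in S5.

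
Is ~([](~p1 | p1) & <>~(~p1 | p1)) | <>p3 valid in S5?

Tableau for the negation ~(~([](~p1 | p1) & <>~(~p1 | p1)) | <>p3):
1. ~(~([](~p1 | p1) & <>~(~p1 | p1)) | <>p3), 0
2. [](~p1 | p1) & <>~(~p1 | p1), 0
3. ~<>p3, 0
4. [](~p1 | p1), 0
5. <>~(~p1 | p1), 0
6. ~p3, 0
7. ~p1 | p1, 0
8. p1, 0
9. ~(~p1 | p1), 1
10. p1, 1
11. ~p1, 1
Accessibility: 0R0, 0R1, 1R0, 1R1
Branch closes: p1 and ~p1 both at 1.
All branches of the negation close; one closing branch shown above.

Valid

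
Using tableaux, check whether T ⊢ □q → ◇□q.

Tableau for the negation ¬(□q → ◇□q):
1. ¬(□q → ◇□q), 0
2. □q, 0   [¬→-rule on 1]
3. ¬◇□q, 0   [¬→-rule on 1]
4. q, 0   [□-rule on 2 via 0R0]
5. ¬□q, 0   [¬◇-rule on 3 via 0R0]
6. ¬q, 1   [¬□-rule on 5: fresh world 1, 0R1]
7. q, 1   [□-rule on 2 via 0R1]
Accessibility: 0R0, 0R1, 1R1
Branch closes: q and ¬q both at 1.
All branches of the negation close; one closing branch shown above.

Valid in T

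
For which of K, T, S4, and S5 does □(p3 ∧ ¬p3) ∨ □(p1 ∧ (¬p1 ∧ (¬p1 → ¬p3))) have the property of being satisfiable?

K-tableau for the formula:
1. □(p3 ∧ ¬p3) ∨ □(p1 ∧ (¬p1 ∧ (¬p1 → ¬p3))), 0
2. □(p1 ∧ (¬p1 ∧ (¬p1 → ¬p3))), 0
Complete open branch: satisfiable in K.
T-tableau for the formula:
1. □(p3 ∧ ¬p3) ∨ □(p1 ∧ (¬p1 ∧ (¬p1 → ¬p3))), 0
2. □(p1 ∧ (¬p1 ∧ (¬p1 → ¬p3))), 0
3. p1 ∧ (¬p1 ∧ (¬p1 → ¬p3)), 0
4. p1, 0
5. ¬p1 ∧ (¬p1 → ¬p3), 0
6. ¬p1, 0
7. ¬p1 → ¬p3, 0
Accessibility: 0R0
Branch closes: p1 and ¬p1 both at 0.
Every branch closes (one shown): unsatisfiable in T, hence also in S4, S5 (every S4/S5-frame is a T-frame).

K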